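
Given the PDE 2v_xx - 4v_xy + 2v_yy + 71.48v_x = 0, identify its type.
The second-order coefficients are A = 2, B = -4, C = 2. Since B² - 4AC = 0 = 0, this is a parabolic PDE.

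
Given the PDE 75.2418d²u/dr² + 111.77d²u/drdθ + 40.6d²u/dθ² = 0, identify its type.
The second-order coefficients are A = 75.2418, B = 111.77, C = 40.6. Since B² - 4AC = 273.26458 > 0, this is a hyperbolic PDE.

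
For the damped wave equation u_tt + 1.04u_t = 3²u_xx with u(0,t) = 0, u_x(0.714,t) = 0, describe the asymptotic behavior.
u → 0. Damping (γ=1.04) dissipates energy; oscillations decay exponentially.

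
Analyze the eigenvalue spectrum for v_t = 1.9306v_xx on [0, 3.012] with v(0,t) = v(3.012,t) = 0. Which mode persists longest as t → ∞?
Eigenvalues: λₙ = 1.9306n²π²/3.012².
First three modes:
  n=1: λ₁ = 1.9306π²/3.012² ≈ 2.1
  n=2: λ₂ = 7.7224π²/3.012² ≈ 8.401 (4× faster decay)
  n=3: λ₃ = 17.3754π²/3.012² ≈ 18.903 (9× faster decay)
As t → ∞, higher modes decay exponentially faster. The n=1 mode dominates: v ~ c₁ sin(πx/3.012) e^{-λ₁t}.
Decay rate: λ₁ = 1.9306π²/3.012² ≈ 2.1.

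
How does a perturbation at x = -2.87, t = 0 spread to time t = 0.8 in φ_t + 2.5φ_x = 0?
At x = -0.87. The characteristic carries data from (-2.87, 0) to (-0.87, 0.8).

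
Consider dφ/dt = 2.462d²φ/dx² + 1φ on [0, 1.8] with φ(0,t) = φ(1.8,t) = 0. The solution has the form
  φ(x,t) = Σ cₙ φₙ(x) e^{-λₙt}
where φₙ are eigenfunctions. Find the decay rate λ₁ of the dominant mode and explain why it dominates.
Eigenvalues: λₙ = 2.462n²π²/1.8² - 1.
First three modes:
  n=1: λ₁ = 2.462π²/1.8² - 1 ≈ 6.5
  n=2: λ₂ = 9.848π²/1.8² - 1 ≈ 28.999
  n=3: λ₃ = 22.158π²/1.8² - 1 ≈ 66.497
Since 2.462π²/1.8² ≈ 7.5 > 1, all λₙ > 0.
The n=1 mode decays slowest → dominates as t → ∞.
Asymptotic: φ ~ c₁ sin(πx/1.8) e^{-λ₁t} with decay rate λ₁ ≈ 6.5.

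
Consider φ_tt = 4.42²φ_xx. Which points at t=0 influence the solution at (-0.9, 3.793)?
Domain of dependence: [-17.66506, 15.86506]. Signals travel at speed 4.42, so data within |x - -0.9| ≤ 4.42·3.793 = 16.76506 can reach the point.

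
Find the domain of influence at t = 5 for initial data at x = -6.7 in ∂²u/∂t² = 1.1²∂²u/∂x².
Domain of influence: [-12.2, -1.2]. Data at x = -6.7 spreads outward at speed 1.1.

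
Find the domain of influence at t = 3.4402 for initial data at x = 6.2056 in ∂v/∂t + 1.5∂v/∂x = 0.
At x = 11.3659. The characteristic carries data from (6.2056, 0) to (11.3659, 3.4402).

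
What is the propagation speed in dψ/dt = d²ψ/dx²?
Infinite. The heat equation is parabolic, not hyperbolic, so disturbances propagate instantly.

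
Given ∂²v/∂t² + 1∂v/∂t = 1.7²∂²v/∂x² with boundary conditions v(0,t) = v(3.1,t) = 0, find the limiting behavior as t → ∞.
v → 0. Damping (γ=1) dissipates energy; oscillations decay exponentially.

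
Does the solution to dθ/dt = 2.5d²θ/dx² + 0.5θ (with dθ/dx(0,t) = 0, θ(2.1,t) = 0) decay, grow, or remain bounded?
θ → 0. Diffusion dominates reaction (r=0.5 < κπ²/(4L²)≈1.4); solution decays.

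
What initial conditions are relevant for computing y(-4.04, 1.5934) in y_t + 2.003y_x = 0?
A single point: x = -7.2315802. The characteristic through (-4.04, 1.5934) is x - 2.003t = const, so x = -4.04 - 2.003·1.5934 = -7.2315802.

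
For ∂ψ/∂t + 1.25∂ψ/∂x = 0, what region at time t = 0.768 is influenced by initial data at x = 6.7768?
At x = 7.7368. The characteristic carries data from (6.7768, 0) to (7.7368, 0.768).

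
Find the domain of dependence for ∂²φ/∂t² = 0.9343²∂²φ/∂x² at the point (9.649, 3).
Domain of dependence: [6.8461, 12.4519]. Signals travel at speed 0.9343, so data within |x - 9.649| ≤ 0.9343·3 = 2.8029 can reach the point.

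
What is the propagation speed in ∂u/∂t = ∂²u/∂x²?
Infinite. The heat equation is parabolic, not hyperbolic, so disturbances propagate instantly.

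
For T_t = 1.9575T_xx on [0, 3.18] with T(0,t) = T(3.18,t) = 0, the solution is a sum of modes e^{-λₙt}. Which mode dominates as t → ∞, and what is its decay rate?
Eigenvalues: λₙ = 1.9575n²π²/3.18².
First three modes:
  n=1: λ₁ = 1.9575π²/3.18² ≈ 1.911
  n=2: λ₂ = 7.83π²/3.18² ≈ 7.642 (4× faster decay)
  n=3: λ₃ = 17.6175π²/3.18² ≈ 17.195 (9× faster decay)
As t → ∞, higher modes decay exponentially faster. The n=1 mode dominates: T ~ c₁ sin(πx/3.18) e^{-λ₁t}.
Decay rate: λ₁ = 1.9575π²/3.18² ≈ 1.911.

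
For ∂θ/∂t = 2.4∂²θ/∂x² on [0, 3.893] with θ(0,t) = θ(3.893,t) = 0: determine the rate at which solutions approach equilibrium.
Eigenvalues: λₙ = 2.4n²π²/3.893².
First three modes:
  n=1: λ₁ = 2.4π²/3.893² ≈ 1.563
  n=2: λ₂ = 9.6π²/3.893² ≈ 6.252 (4× faster decay)
  n=3: λ₃ = 21.6π²/3.893² ≈ 14.066 (9× faster decay)
As t → ∞, higher modes decay exponentially faster. The n=1 mode dominates: θ ~ c₁ sin(πx/3.893) e^{-λ₁t}.
Decay rate: λ₁ = 2.4π²/3.893² ≈ 1.563.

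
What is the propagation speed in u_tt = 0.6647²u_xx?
Speed = 0.6647. Information travels along characteristics x = x₀ ± 0.6647t.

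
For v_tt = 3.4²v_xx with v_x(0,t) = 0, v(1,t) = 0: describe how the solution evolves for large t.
v oscillates (no decay). Energy is conserved; the solution oscillates indefinitely as standing waves.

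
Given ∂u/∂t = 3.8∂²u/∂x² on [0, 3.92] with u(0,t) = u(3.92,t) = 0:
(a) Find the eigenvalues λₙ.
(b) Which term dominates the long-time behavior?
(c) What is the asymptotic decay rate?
Eigenvalues: λₙ = 3.8n²π²/3.92².
First three modes:
  n=1: λ₁ = 3.8π²/3.92² ≈ 2.441
  n=2: λ₂ = 15.2π²/3.92² ≈ 9.763 (4× faster decay)
  n=3: λ₃ = 34.2π²/3.92² ≈ 21.966 (9× faster decay)
As t → ∞, higher modes decay exponentially faster. The n=1 mode dominates: u ~ c₁ sin(πx/3.92) e^{-λ₁t}.
Decay rate: λ₁ = 3.8π²/3.92² ≈ 2.441.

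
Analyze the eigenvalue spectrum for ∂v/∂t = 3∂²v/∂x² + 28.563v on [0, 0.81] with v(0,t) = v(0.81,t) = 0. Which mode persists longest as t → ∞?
Eigenvalues: λₙ = 3n²π²/0.81² - 28.563.
First three modes:
  n=1: λ₁ = 3π²/0.81² - 28.563 ≈ 16.566
  n=2: λ₂ = 12π²/0.81² - 28.563 ≈ 151.951
  n=3: λ₃ = 27π²/0.81² - 28.563 ≈ 377.594
Since 3π²/0.81² ≈ 45.129 > 28.563, all λₙ > 0.
The n=1 mode decays slowest → dominates as t → ∞.
Asymptotic: v ~ c₁ sin(πx/0.81) e^{-λ₁t} with decay rate λ₁ ≈ 16.566.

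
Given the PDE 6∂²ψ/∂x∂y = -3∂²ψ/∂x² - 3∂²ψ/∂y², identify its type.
Rewriting in standard form: 3∂²ψ/∂x² + 6∂²ψ/∂x∂y + 3∂²ψ/∂y² = 0. The second-order coefficients are A = 3, B = 6, C = 3. Since B² - 4AC = 0 = 0, this is a parabolic PDE.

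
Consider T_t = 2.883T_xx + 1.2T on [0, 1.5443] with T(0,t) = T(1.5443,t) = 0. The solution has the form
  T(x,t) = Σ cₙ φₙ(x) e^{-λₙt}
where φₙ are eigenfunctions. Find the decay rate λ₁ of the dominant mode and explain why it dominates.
Eigenvalues: λₙ = 2.883n²π²/1.5443² - 1.2.
First three modes:
  n=1: λ₁ = 2.883π²/1.5443² - 1.2 ≈ 10.731
  n=2: λ₂ = 11.532π²/1.5443² - 1.2 ≈ 46.524
  n=3: λ₃ = 25.947π²/1.5443² - 1.2 ≈ 106.18
Since 2.883π²/1.5443² ≈ 11.931 > 1.2, all λₙ > 0.
The n=1 mode decays slowest → dominates as t → ∞.
Asymptotic: T ~ c₁ sin(πx/1.5443) e^{-λ₁t} with decay rate λ₁ ≈ 10.731.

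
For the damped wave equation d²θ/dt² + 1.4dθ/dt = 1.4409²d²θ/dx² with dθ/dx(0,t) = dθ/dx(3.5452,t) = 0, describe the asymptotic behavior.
θ → constant (steady state). Damping (γ=1.4) dissipates the nonconstant modes; with Neumann BCs the spatial average obeys M''+γM'=0 and tends to a finite limit.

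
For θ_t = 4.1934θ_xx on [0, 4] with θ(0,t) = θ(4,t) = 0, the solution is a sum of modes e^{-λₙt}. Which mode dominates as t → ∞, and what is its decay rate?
Eigenvalues: λₙ = 4.1934n²π²/4².
First three modes:
  n=1: λ₁ = 4.1934π²/4² ≈ 2.587
  n=2: λ₂ = 16.7736π²/4² ≈ 10.347 (4× faster decay)
  n=3: λ₃ = 37.7406π²/4² ≈ 23.28 (9× faster decay)
As t → ∞, higher modes decay exponentially faster. The n=1 mode dominates: θ ~ c₁ sin(πx/4) e^{-λ₁t}.
Decay rate: λ₁ = 4.1934π²/4² ≈ 2.587.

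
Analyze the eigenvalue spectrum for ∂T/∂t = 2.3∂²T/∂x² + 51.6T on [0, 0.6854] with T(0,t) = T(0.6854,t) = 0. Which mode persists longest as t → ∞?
Eigenvalues: λₙ = 2.3n²π²/0.6854² - 51.6.
First three modes:
  n=1: λ₁ = 2.3π²/0.6854² - 51.6 ≈ -3.279
  n=2: λ₂ = 9.2π²/0.6854² - 51.6 ≈ 141.686
  n=3: λ₃ = 20.7π²/0.6854² - 51.6 ≈ 383.292
Since 2.3π²/0.6854² ≈ 48.321 < 51.6, λ₁ < 0.
The n=1 mode grows fastest (−λₙ is largest for n=1) → dominates.
Asymptotic: T ~ c₁ sin(πx/0.6854) e^{3.279t} (exponential growth at rate −λ₁ ≈ 3.279).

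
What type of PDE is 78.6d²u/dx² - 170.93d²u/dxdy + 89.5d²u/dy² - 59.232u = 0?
With A = 78.6, B = -170.93, C = 89.5, the discriminant is 1078.2649. This is a hyperbolic PDE.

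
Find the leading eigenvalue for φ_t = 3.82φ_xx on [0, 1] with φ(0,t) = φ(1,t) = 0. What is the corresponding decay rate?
Eigenvalues: λₙ = 3.82n²π².
First three modes:
  n=1: λ₁ = 3.82π² ≈ 37.702
  n=2: λ₂ = 15.28π² ≈ 150.808 (4× faster decay)
  n=3: λ₃ = 34.38π² ≈ 339.317 (9× faster decay)
As t → ∞, higher modes decay exponentially faster. The n=1 mode dominates: φ ~ c₁ sin(πx) e^{-λ₁t}.
Decay rate: λ₁ = 3.82π² ≈ 37.702.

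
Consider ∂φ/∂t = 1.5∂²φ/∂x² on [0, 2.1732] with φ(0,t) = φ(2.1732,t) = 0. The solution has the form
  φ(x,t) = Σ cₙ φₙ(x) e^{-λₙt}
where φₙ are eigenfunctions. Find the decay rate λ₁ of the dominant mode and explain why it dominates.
Eigenvalues: λₙ = 1.5n²π²/2.1732².
First three modes:
  n=1: λ₁ = 1.5π²/2.1732² ≈ 3.135
  n=2: λ₂ = 6π²/2.1732² ≈ 12.539 (4× faster decay)
  n=3: λ₃ = 13.5π²/2.1732² ≈ 28.212 (9× faster decay)
As t → ∞, higher modes decay exponentially faster. The n=1 mode dominates: φ ~ c₁ sin(πx/2.1732) e^{-λ₁t}.
Decay rate: λ₁ = 1.5π²/2.1732² ≈ 3.135.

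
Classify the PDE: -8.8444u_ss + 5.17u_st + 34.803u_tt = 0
A = -8.8444, B = 5.17, C = 34.803. Discriminant B² - 4AC = 1257.9755128. Since 1257.9755128 > 0, hyperbolic.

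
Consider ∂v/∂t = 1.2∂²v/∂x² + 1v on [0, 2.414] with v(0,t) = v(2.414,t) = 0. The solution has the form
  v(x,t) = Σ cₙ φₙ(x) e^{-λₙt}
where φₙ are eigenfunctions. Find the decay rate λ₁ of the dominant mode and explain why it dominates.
Eigenvalues: λₙ = 1.2n²π²/2.414² - 1.
First three modes:
  n=1: λ₁ = 1.2π²/2.414² - 1 ≈ 1.032
  n=2: λ₂ = 4.8π²/2.414² - 1 ≈ 7.13
  n=3: λ₃ = 10.8π²/2.414² - 1 ≈ 17.291
Since 1.2π²/2.414² ≈ 2.032 > 1, all λₙ > 0.
The n=1 mode decays slowest → dominates as t → ∞.
Asymptotic: v ~ c₁ sin(πx/2.414) e^{-λ₁t} with decay rate λ₁ ≈ 1.032.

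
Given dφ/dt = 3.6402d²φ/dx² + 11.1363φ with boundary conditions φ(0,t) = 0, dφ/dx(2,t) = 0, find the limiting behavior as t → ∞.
φ grows unboundedly. Reaction dominates diffusion (r=11.1363 > κπ²/(4L²)≈2.25); solution grows exponentially.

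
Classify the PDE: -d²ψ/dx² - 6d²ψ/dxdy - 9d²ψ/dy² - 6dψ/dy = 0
A = -1, B = -6, C = -9. Discriminant B² - 4AC = 0. Since 0 = 0, parabolic.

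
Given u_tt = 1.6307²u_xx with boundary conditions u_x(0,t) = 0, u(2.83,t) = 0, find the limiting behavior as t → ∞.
u oscillates (no decay). Energy is conserved; the solution oscillates indefinitely as standing waves.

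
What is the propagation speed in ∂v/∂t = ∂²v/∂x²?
Infinite. The heat equation is parabolic, not hyperbolic, so disturbances propagate instantly.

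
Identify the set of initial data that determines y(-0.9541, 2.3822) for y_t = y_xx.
The entire real line. The heat equation has infinite propagation speed: any initial disturbance instantly affects all points (though exponentially small far away).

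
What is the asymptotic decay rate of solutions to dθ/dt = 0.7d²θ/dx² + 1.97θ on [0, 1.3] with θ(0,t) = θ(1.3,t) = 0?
Eigenvalues: λₙ = 0.7n²π²/1.3² - 1.97.
First three modes:
  n=1: λ₁ = 0.7π²/1.3² - 1.97 ≈ 2.118
  n=2: λ₂ = 2.8π²/1.3² - 1.97 ≈ 14.382
  n=3: λ₃ = 6.3π²/1.3² - 1.97 ≈ 34.822
Since 0.7π²/1.3² ≈ 4.088 > 1.97, all λₙ > 0.
The n=1 mode decays slowest → dominates as t → ∞.
Asymptotic: θ ~ c₁ sin(πx/1.3) e^{-λ₁t} with decay rate λ₁ ≈ 2.118.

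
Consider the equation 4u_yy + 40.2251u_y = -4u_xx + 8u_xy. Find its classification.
Rewriting in standard form: 4u_xx - 8u_xy + 4u_yy + 40.2251u_y = 0. Parabolic. (A = 4, B = -8, C = 4 gives B² - 4AC = 0.)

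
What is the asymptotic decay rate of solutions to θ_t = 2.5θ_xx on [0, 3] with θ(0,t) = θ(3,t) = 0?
Eigenvalues: λₙ = 2.5n²π²/3².
First three modes:
  n=1: λ₁ = 2.5π²/3² ≈ 2.742
  n=2: λ₂ = 10π²/3² ≈ 10.966 (4× faster decay)
  n=3: λ₃ = 22.5π²/3² ≈ 24.674 (9× faster decay)
As t → ∞, higher modes decay exponentially faster. The n=1 mode dominates: θ ~ c₁ sin(πx/3) e^{-λ₁t}.
Decay rate: λ₁ = 2.5π²/3² ≈ 2.742.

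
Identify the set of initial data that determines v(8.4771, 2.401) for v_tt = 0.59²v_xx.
Domain of dependence: [7.06051, 9.89369]. Signals travel at speed 0.59, so data within |x - 8.4771| ≤ 0.59·2.401 = 1.41659 can reach the point.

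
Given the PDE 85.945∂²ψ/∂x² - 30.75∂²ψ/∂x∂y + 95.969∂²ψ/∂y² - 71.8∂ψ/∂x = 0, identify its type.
The second-order coefficients are A = 85.945, B = -30.75, C = 95.969. Since B² - 4AC = -32046.66032 < 0, this is an elliptic PDE.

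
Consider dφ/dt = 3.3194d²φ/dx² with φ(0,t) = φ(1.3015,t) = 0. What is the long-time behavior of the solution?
As t → ∞, φ → 0. Heat diffuses out through both boundaries.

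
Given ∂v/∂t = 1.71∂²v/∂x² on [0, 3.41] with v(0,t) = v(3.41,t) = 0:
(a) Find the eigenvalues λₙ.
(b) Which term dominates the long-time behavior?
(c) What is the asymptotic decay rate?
Eigenvalues: λₙ = 1.71n²π²/3.41².
First three modes:
  n=1: λ₁ = 1.71π²/3.41² ≈ 1.451
  n=2: λ₂ = 6.84π²/3.41² ≈ 5.806 (4× faster decay)
  n=3: λ₃ = 15.39π²/3.41² ≈ 13.063 (9× faster decay)
As t → ∞, higher modes decay exponentially faster. The n=1 mode dominates: v ~ c₁ sin(πx/3.41) e^{-λ₁t}.
Decay rate: λ₁ = 1.71π²/3.41² ≈ 1.451.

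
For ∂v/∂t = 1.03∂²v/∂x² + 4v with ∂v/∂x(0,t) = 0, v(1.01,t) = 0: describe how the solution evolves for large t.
v grows unboundedly. Reaction dominates diffusion (r=4 > κπ²/(4L²)≈2.49); solution grows exponentially.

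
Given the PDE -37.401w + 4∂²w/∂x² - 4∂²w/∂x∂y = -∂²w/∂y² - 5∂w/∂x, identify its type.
Rewriting in standard form: 4∂²w/∂x² - 4∂²w/∂x∂y + ∂²w/∂y² + 5∂w/∂x - 37.401w = 0. The second-order coefficients are A = 4, B = -4, C = 1. Since B² - 4AC = 0 = 0, this is a parabolic PDE.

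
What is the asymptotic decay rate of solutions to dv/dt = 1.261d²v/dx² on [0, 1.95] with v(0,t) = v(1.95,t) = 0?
Eigenvalues: λₙ = 1.261n²π²/1.95².
First three modes:
  n=1: λ₁ = 1.261π²/1.95² ≈ 3.273
  n=2: λ₂ = 5.044π²/1.95² ≈ 13.092 (4× faster decay)
  n=3: λ₃ = 11.349π²/1.95² ≈ 29.457 (9× faster decay)
As t → ∞, higher modes decay exponentially faster. The n=1 mode dominates: v ~ c₁ sin(πx/1.95) e^{-λ₁t}.
Decay rate: λ₁ = 1.261π²/1.95² ≈ 3.273.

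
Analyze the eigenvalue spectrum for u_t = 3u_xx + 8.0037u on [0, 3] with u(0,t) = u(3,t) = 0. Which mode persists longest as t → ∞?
Eigenvalues: λₙ = 3n²π²/3² - 8.0037.
First three modes:
  n=1: λ₁ = 3π²/3² - 8.0037 ≈ -4.714
  n=2: λ₂ = 12π²/3² - 8.0037 ≈ 5.156
  n=3: λ₃ = 27π²/3² - 8.0037 ≈ 21.605
Since 3π²/3² ≈ 3.29 < 8.0037, λ₁ < 0.
The n=1 mode grows fastest (−λₙ is largest for n=1) → dominates.
Asymptotic: u ~ c₁ sin(πx/3) e^{4.714t} (exponential growth at rate −λ₁ ≈ 4.714).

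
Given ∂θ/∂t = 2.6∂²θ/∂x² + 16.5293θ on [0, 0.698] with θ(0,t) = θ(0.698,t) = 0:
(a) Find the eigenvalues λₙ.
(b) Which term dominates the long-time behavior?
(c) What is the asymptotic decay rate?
Eigenvalues: λₙ = 2.6n²π²/0.698² - 16.5293.
First three modes:
  n=1: λ₁ = 2.6π²/0.698² - 16.5293 ≈ 36.141
  n=2: λ₂ = 10.4π²/0.698² - 16.5293 ≈ 194.15
  n=3: λ₃ = 23.4π²/0.698² - 16.5293 ≈ 457.5
Since 2.6π²/0.698² ≈ 52.67 > 16.5293, all λₙ > 0.
The n=1 mode decays slowest → dominates as t → ∞.
Asymptotic: θ ~ c₁ sin(πx/0.698) e^{-λ₁t} with decay rate λ₁ ≈ 36.141.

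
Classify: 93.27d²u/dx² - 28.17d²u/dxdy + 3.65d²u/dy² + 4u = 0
Elliptic (discriminant = -568.1931).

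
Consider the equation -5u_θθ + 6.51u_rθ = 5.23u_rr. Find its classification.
Rewriting in standard form: -5.23u_rr + 6.51u_rθ - 5u_θθ = 0. Elliptic. (A = -5.23, B = 6.51, C = -5 gives B² - 4AC = -62.2199.)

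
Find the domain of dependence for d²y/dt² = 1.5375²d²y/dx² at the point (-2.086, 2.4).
Domain of dependence: [-5.776, 1.604]. Signals travel at speed 1.5375, so data within |x - -2.086| ≤ 1.5375·2.4 = 3.69 can reach the point.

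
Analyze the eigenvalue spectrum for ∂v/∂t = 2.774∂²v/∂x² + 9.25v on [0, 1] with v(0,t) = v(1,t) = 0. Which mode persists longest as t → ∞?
Eigenvalues: λₙ = 2.774n²π²/1² - 9.25.
First three modes:
  n=1: λ₁ = 2.774π² - 9.25 ≈ 18.128
  n=2: λ₂ = 11.096π² - 9.25 ≈ 100.263
  n=3: λ₃ = 24.966π² - 9.25 ≈ 237.155
Since 2.774π² ≈ 27.378 > 9.25, all λₙ > 0.
The n=1 mode decays slowest → dominates as t → ∞.
Asymptotic: v ~ c₁ sin(πx/1) e^{-λ₁t} with decay rate λ₁ ≈ 18.128.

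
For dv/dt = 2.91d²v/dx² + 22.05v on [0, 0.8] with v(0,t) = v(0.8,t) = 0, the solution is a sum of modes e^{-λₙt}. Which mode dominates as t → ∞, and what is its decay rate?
Eigenvalues: λₙ = 2.91n²π²/0.8² - 22.05.
First three modes:
  n=1: λ₁ = 2.91π²/0.8² - 22.05 ≈ 22.826
  n=2: λ₂ = 11.64π²/0.8² - 22.05 ≈ 157.453
  n=3: λ₃ = 26.19π²/0.8² - 22.05 ≈ 381.833
Since 2.91π²/0.8² ≈ 44.876 > 22.05, all λₙ > 0.
The n=1 mode decays slowest → dominates as t → ∞.
Asymptotic: v ~ c₁ sin(πx/0.8) e^{-λ₁t} with decay rate λ₁ ≈ 22.826.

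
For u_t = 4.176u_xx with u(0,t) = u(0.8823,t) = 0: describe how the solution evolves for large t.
u → 0. Heat diffuses out through both boundaries.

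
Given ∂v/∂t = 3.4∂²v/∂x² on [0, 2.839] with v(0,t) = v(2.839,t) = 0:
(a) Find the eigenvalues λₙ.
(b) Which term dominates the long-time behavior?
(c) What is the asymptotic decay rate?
Eigenvalues: λₙ = 3.4n²π²/2.839².
First three modes:
  n=1: λ₁ = 3.4π²/2.839² ≈ 4.163
  n=2: λ₂ = 13.6π²/2.839² ≈ 16.654 (4× faster decay)
  n=3: λ₃ = 30.6π²/2.839² ≈ 37.471 (9× faster decay)
As t → ∞, higher modes decay exponentially faster. The n=1 mode dominates: v ~ c₁ sin(πx/2.839) e^{-λ₁t}.
Decay rate: λ₁ = 3.4π²/2.839² ≈ 4.163.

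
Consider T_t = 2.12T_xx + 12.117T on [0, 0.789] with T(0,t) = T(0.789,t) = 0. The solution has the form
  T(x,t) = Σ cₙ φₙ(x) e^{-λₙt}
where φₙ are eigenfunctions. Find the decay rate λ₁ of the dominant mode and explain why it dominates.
Eigenvalues: λₙ = 2.12n²π²/0.789² - 12.117.
First three modes:
  n=1: λ₁ = 2.12π²/0.789² - 12.117 ≈ 21.494
  n=2: λ₂ = 8.48π²/0.789² - 12.117 ≈ 122.327
  n=3: λ₃ = 19.08π²/0.789² - 12.117 ≈ 290.382
Since 2.12π²/0.789² ≈ 33.611 > 12.117, all λₙ > 0.
The n=1 mode decays slowest → dominates as t → ∞.
Asymptotic: T ~ c₁ sin(πx/0.789) e^{-λ₁t} with decay rate λ₁ ≈ 21.494.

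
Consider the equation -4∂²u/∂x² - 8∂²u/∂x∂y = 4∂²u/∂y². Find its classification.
Rewriting in standard form: -4∂²u/∂x² - 8∂²u/∂x∂y - 4∂²u/∂y² = 0. Parabolic. (A = -4, B = -8, C = -4 gives B² - 4AC = 0.)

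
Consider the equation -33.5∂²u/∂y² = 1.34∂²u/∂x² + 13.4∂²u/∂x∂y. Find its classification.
Rewriting in standard form: -1.34∂²u/∂x² - 13.4∂²u/∂x∂y - 33.5∂²u/∂y² = 0. Parabolic. (A = -1.34, B = -13.4, C = -33.5 gives B² - 4AC = 0.)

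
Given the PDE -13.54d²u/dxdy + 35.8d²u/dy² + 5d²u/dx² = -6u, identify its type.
Rewriting in standard form: 5d²u/dx² - 13.54d²u/dxdy + 35.8d²u/dy² + 6u = 0. The second-order coefficients are A = 5, B = -13.54, C = 35.8. Since B² - 4AC = -532.6684 < 0, this is an elliptic PDE.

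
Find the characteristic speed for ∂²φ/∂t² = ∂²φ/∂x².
Speed = 1. Information travels along characteristics x = x₀ ± 1t.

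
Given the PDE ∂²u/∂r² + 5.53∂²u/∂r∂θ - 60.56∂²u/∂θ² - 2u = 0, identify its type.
The second-order coefficients are A = 1, B = 5.53, C = -60.56. Since B² - 4AC = 272.8209 > 0, this is a hyperbolic PDE.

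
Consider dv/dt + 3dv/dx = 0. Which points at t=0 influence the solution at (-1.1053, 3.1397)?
A single point: x = -10.5244. The characteristic through (-1.1053, 3.1397) is x - 3t = const, so x = -1.1053 - 3·3.1397 = -10.5244.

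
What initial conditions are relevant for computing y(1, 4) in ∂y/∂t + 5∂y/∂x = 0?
A single point: x = -19. The characteristic through (1, 4) is x - 5t = const, so x = 1 - 5·4 = -19.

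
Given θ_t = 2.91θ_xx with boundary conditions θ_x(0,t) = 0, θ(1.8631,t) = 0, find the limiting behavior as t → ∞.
θ → 0. Heat escapes through the Dirichlet boundary.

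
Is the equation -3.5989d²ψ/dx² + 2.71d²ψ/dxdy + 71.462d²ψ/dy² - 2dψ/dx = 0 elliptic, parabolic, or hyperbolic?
Computing B² - 4AC with A = -3.5989, B = 2.71, C = 71.462: discriminant = 1036.0824672 (positive). Answer: hyperbolic.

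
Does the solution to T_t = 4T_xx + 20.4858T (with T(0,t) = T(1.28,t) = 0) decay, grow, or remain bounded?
T → 0. Diffusion dominates reaction (r=20.4858 < κπ²/L²≈24.1); solution decays.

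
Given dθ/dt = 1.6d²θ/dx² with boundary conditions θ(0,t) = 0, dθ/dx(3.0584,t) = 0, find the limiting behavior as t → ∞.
θ → 0. Heat escapes through the Dirichlet boundary.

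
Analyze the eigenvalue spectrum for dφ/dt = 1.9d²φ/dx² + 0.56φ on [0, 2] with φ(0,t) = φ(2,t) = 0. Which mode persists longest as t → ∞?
Eigenvalues: λₙ = 1.9n²π²/2² - 0.56.
First three modes:
  n=1: λ₁ = 1.9π²/2² - 0.56 ≈ 4.128
  n=2: λ₂ = 7.6π²/2² - 0.56 ≈ 18.192
  n=3: λ₃ = 17.1π²/2² - 0.56 ≈ 41.633
Since 1.9π²/2² ≈ 4.688 > 0.56, all λₙ > 0.
The n=1 mode decays slowest → dominates as t → ∞.
Asymptotic: φ ~ c₁ sin(πx/2) e^{-λ₁t} with decay rate λ₁ ≈ 4.128.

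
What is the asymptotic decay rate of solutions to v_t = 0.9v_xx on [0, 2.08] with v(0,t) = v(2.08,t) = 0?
Eigenvalues: λₙ = 0.9n²π²/2.08².
First three modes:
  n=1: λ₁ = 0.9π²/2.08² ≈ 2.053
  n=2: λ₂ = 3.6π²/2.08² ≈ 8.213 (4× faster decay)
  n=3: λ₃ = 8.1π²/2.08² ≈ 18.478 (9× faster decay)
As t → ∞, higher modes decay exponentially faster. The n=1 mode dominates: v ~ c₁ sin(πx/2.08) e^{-λ₁t}.
Decay rate: λ₁ = 0.9π²/2.08² ≈ 2.053.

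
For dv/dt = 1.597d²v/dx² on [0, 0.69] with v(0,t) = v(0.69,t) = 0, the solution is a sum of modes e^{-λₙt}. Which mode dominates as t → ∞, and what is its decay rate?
Eigenvalues: λₙ = 1.597n²π²/0.69².
First three modes:
  n=1: λ₁ = 1.597π²/0.69² ≈ 33.106
  n=2: λ₂ = 6.388π²/0.69² ≈ 132.424 (4× faster decay)
  n=3: λ₃ = 14.373π²/0.69² ≈ 297.954 (9× faster decay)
As t → ∞, higher modes decay exponentially faster. The n=1 mode dominates: v ~ c₁ sin(πx/0.69) e^{-λ₁t}.
Decay rate: λ₁ = 1.597π²/0.69² ≈ 33.106.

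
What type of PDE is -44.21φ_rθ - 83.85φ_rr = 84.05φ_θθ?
Rewriting in standard form: -83.85φ_rr - 44.21φ_rθ - 84.05φ_θθ = 0. With A = -83.85, B = -44.21, C = -84.05, the discriminant is -26235.8459. This is an elliptic PDE.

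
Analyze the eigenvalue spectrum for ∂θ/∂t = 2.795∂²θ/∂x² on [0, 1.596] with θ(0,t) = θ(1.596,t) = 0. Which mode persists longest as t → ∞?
Eigenvalues: λₙ = 2.795n²π²/1.596².
First three modes:
  n=1: λ₁ = 2.795π²/1.596² ≈ 10.83
  n=2: λ₂ = 11.18π²/1.596² ≈ 43.319 (4× faster decay)
  n=3: λ₃ = 25.155π²/1.596² ≈ 97.467 (9× faster decay)
As t → ∞, higher modes decay exponentially faster. The n=1 mode dominates: θ ~ c₁ sin(πx/1.596) e^{-λ₁t}.
Decay rate: λ₁ = 2.795π²/1.596² ≈ 10.83.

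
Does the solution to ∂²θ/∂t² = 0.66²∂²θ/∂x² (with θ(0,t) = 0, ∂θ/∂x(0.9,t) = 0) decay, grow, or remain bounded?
θ oscillates (no decay). Energy is conserved; the solution oscillates indefinitely as standing waves.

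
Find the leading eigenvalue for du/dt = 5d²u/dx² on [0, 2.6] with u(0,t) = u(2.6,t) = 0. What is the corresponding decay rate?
Eigenvalues: λₙ = 5n²π²/2.6².
First three modes:
  n=1: λ₁ = 5π²/2.6² ≈ 7.3
  n=2: λ₂ = 20π²/2.6² ≈ 29.2 (4× faster decay)
  n=3: λ₃ = 45π²/2.6² ≈ 65.7 (9× faster decay)
As t → ∞, higher modes decay exponentially faster. The n=1 mode dominates: u ~ c₁ sin(πx/2.6) e^{-λ₁t}.
Decay rate: λ₁ = 5π²/2.6² ≈ 7.3.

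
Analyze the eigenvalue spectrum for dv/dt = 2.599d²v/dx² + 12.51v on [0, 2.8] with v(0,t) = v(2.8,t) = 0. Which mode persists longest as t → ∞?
Eigenvalues: λₙ = 2.599n²π²/2.8² - 12.51.
First three modes:
  n=1: λ₁ = 2.599π²/2.8² - 12.51 ≈ -9.238
  n=2: λ₂ = 10.396π²/2.8² - 12.51 ≈ 0.577
  n=3: λ₃ = 23.391π²/2.8² - 12.51 ≈ 16.936
Since 2.599π²/2.8² ≈ 3.272 < 12.51, λ₁ < 0.
The n=1 mode grows fastest (−λₙ is largest for n=1) → dominates.
Asymptotic: v ~ c₁ sin(πx/2.8) e^{9.238t} (exponential growth at rate −λ₁ ≈ 9.238).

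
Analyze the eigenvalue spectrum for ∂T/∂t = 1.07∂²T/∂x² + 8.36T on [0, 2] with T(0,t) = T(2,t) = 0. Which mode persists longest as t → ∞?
Eigenvalues: λₙ = 1.07n²π²/2² - 8.36.
First three modes:
  n=1: λ₁ = 1.07π²/2² - 8.36 ≈ -5.72
  n=2: λ₂ = 4.28π²/2² - 8.36 ≈ 2.2
  n=3: λ₃ = 9.63π²/2² - 8.36 ≈ 15.401
Since 1.07π²/2² ≈ 2.64 < 8.36, λ₁ < 0.
The n=1 mode grows fastest (−λₙ is largest for n=1) → dominates.
Asymptotic: T ~ c₁ sin(πx/2) e^{5.72t} (exponential growth at rate −λ₁ ≈ 5.72).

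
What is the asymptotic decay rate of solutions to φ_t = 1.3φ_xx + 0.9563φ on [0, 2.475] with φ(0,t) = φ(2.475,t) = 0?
Eigenvalues: λₙ = 1.3n²π²/2.475² - 0.9563.
First three modes:
  n=1: λ₁ = 1.3π²/2.475² - 0.9563 ≈ 1.138
  n=2: λ₂ = 5.2π²/2.475² - 0.9563 ≈ 7.422
  n=3: λ₃ = 11.7π²/2.475² - 0.9563 ≈ 17.895
Since 1.3π²/2.475² ≈ 2.095 > 0.9563, all λₙ > 0.
The n=1 mode decays slowest → dominates as t → ∞.
Asymptotic: φ ~ c₁ sin(πx/2.475) e^{-λ₁t} with decay rate λ₁ ≈ 1.138.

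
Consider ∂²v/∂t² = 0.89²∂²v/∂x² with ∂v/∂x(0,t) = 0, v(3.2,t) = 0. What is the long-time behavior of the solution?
As t → ∞, v oscillates (no decay). Energy is conserved; the solution oscillates indefinitely as standing waves.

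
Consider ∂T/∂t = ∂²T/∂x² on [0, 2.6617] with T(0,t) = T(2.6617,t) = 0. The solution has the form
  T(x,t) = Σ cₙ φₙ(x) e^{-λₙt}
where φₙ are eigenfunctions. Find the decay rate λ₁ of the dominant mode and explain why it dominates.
Eigenvalues: λₙ = n²π²/2.6617².
First three modes:
  n=1: λ₁ = π²/2.6617² ≈ 1.393
  n=2: λ₂ = 4π²/2.6617² ≈ 5.572 (4× faster decay)
  n=3: λ₃ = 9π²/2.6617² ≈ 12.538 (9× faster decay)
As t → ∞, higher modes decay exponentially faster. The n=1 mode dominates: T ~ c₁ sin(πx/2.6617) e^{-λ₁t}.
Decay rate: λ₁ = π²/2.6617² ≈ 1.393.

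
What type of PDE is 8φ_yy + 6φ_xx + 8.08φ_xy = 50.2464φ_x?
Rewriting in standard form: 6φ_xx + 8.08φ_xy + 8φ_yy - 50.2464φ_x = 0. With A = 6, B = 8.08, C = 8, the discriminant is -126.7136. This is an elliptic PDE.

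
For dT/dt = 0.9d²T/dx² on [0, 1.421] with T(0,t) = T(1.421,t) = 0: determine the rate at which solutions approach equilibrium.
Eigenvalues: λₙ = 0.9n²π²/1.421².
First three modes:
  n=1: λ₁ = 0.9π²/1.421² ≈ 4.399
  n=2: λ₂ = 3.6π²/1.421² ≈ 17.596 (4× faster decay)
  n=3: λ₃ = 8.1π²/1.421² ≈ 39.591 (9× faster decay)
As t → ∞, higher modes decay exponentially faster. The n=1 mode dominates: T ~ c₁ sin(πx/1.421) e^{-λ₁t}.
Decay rate: λ₁ = 0.9π²/1.421² ≈ 4.399.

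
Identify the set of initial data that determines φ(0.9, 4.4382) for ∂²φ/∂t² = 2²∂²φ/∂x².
Domain of dependence: [-7.9764, 9.7764]. Signals travel at speed 2, so data within |x - 0.9| ≤ 2·4.4382 = 8.8764 can reach the point.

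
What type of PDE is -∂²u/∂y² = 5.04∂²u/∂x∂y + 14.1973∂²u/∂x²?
Rewriting in standard form: -14.1973∂²u/∂x² - 5.04∂²u/∂x∂y - ∂²u/∂y² = 0. With A = -14.1973, B = -5.04, C = -1, the discriminant is -31.3876. This is an elliptic PDE.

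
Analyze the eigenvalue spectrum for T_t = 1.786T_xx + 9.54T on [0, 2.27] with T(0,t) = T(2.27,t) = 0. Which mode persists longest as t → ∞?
Eigenvalues: λₙ = 1.786n²π²/2.27² - 9.54.
First three modes:
  n=1: λ₁ = 1.786π²/2.27² - 9.54 ≈ -6.119
  n=2: λ₂ = 7.144π²/2.27² - 9.54 ≈ 4.143
  n=3: λ₃ = 16.074π²/2.27² - 9.54 ≈ 21.247
Since 1.786π²/2.27² ≈ 3.421 < 9.54, λ₁ < 0.
The n=1 mode grows fastest (−λₙ is largest for n=1) → dominates.
Asymptotic: T ~ c₁ sin(πx/2.27) e^{6.119t} (exponential growth at rate −λ₁ ≈ 6.119).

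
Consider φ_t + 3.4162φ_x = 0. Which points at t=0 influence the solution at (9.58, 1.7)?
A single point: x = 3.77246. The characteristic through (9.58, 1.7) is x - 3.4162t = const, so x = 9.58 - 3.4162·1.7 = 3.77246.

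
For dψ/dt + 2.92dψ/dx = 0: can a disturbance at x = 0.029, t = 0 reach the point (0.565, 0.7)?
No. Only data at x = -1.479 affects (0.565, 0.7). Advection has one-way propagation along characteristics.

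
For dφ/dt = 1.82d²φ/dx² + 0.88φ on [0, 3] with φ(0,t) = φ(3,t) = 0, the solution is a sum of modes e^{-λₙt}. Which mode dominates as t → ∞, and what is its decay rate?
Eigenvalues: λₙ = 1.82n²π²/3² - 0.88.
First three modes:
  n=1: λ₁ = 1.82π²/3² - 0.88 ≈ 1.116
  n=2: λ₂ = 7.28π²/3² - 0.88 ≈ 7.103
  n=3: λ₃ = 16.38π²/3² - 0.88 ≈ 17.083
Since 1.82π²/3² ≈ 1.996 > 0.88, all λₙ > 0.
The n=1 mode decays slowest → dominates as t → ∞.
Asymptotic: φ ~ c₁ sin(πx/3) e^{-λ₁t} with decay rate λ₁ ≈ 1.116.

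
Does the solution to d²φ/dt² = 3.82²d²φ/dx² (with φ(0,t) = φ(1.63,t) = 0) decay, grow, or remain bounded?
φ oscillates (no decay). Energy is conserved; the solution oscillates indefinitely as standing waves.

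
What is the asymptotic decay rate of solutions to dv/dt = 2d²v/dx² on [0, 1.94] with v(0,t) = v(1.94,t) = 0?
Eigenvalues: λₙ = 2n²π²/1.94².
First three modes:
  n=1: λ₁ = 2π²/1.94² ≈ 5.245
  n=2: λ₂ = 8π²/1.94² ≈ 20.979 (4× faster decay)
  n=3: λ₃ = 18π²/1.94² ≈ 47.203 (9× faster decay)
As t → ∞, higher modes decay exponentially faster. The n=1 mode dominates: v ~ c₁ sin(πx/1.94) e^{-λ₁t}.
Decay rate: λ₁ = 2π²/1.94² ≈ 5.245.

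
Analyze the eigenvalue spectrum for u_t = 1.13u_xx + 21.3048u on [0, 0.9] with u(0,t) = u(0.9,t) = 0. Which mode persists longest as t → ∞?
Eigenvalues: λₙ = 1.13n²π²/0.9² - 21.3048.
First three modes:
  n=1: λ₁ = 1.13π²/0.9² - 21.3048 ≈ -7.536
  n=2: λ₂ = 4.52π²/0.9² - 21.3048 ≈ 33.77
  n=3: λ₃ = 10.17π²/0.9² - 21.3048 ≈ 102.614
Since 1.13π²/0.9² ≈ 13.769 < 21.3048, λ₁ < 0.
The n=1 mode grows fastest (−λₙ is largest for n=1) → dominates.
Asymptotic: u ~ c₁ sin(πx/0.9) e^{7.536t} (exponential growth at rate −λ₁ ≈ 7.536).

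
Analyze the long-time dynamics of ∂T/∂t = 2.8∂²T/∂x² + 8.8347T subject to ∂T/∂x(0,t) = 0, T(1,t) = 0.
Long-time behavior: T grows unboundedly. Reaction dominates diffusion (r=8.8347 > κπ²/(4L²)≈6.91); solution grows exponentially.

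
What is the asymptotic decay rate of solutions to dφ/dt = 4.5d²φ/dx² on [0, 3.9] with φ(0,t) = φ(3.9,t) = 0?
Eigenvalues: λₙ = 4.5n²π²/3.9².
First three modes:
  n=1: λ₁ = 4.5π²/3.9² ≈ 2.92
  n=2: λ₂ = 18π²/3.9² ≈ 11.68 (4× faster decay)
  n=3: λ₃ = 40.5π²/3.9² ≈ 26.28 (9× faster decay)
As t → ∞, higher modes decay exponentially faster. The n=1 mode dominates: φ ~ c₁ sin(πx/3.9) e^{-λ₁t}.
Decay rate: λ₁ = 4.5π²/3.9² ≈ 2.92.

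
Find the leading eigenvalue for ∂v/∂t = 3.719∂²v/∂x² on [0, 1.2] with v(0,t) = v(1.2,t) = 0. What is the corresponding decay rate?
Eigenvalues: λₙ = 3.719n²π²/1.2².
First three modes:
  n=1: λ₁ = 3.719π²/1.2² ≈ 25.49
  n=2: λ₂ = 14.876π²/1.2² ≈ 101.958 (4× faster decay)
  n=3: λ₃ = 33.471π²/1.2² ≈ 229.407 (9× faster decay)
As t → ∞, higher modes decay exponentially faster. The n=1 mode dominates: v ~ c₁ sin(πx/1.2) e^{-λ₁t}.
Decay rate: λ₁ = 3.719π²/1.2² ≈ 25.49.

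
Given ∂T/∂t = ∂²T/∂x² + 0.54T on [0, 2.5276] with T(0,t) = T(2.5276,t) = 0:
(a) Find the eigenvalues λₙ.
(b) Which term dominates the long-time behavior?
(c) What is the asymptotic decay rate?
Eigenvalues: λₙ = n²π²/2.5276² - 0.54.
First three modes:
  n=1: λ₁ = π²/2.5276² - 0.54 ≈ 1.005
  n=2: λ₂ = 4π²/2.5276² - 0.54 ≈ 5.639
  n=3: λ₃ = 9π²/2.5276² - 0.54 ≈ 13.364
Since π²/2.5276² ≈ 1.545 > 0.54, all λₙ > 0.
The n=1 mode decays slowest → dominates as t → ∞.
Asymptotic: T ~ c₁ sin(πx/2.5276) e^{-λ₁t} with decay rate λ₁ ≈ 1.005.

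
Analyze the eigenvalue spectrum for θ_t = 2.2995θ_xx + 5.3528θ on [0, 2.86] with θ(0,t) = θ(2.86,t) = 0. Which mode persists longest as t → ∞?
Eigenvalues: λₙ = 2.2995n²π²/2.86² - 5.3528.
First three modes:
  n=1: λ₁ = 2.2995π²/2.86² - 5.3528 ≈ -2.578
  n=2: λ₂ = 9.198π²/2.86² - 5.3528 ≈ 5.746
  n=3: λ₃ = 20.6955π²/2.86² - 5.3528 ≈ 19.619
Since 2.2995π²/2.86² ≈ 2.775 < 5.3528, λ₁ < 0.
The n=1 mode grows fastest (−λₙ is largest for n=1) → dominates.
Asymptotic: θ ~ c₁ sin(πx/2.86) e^{2.578t} (exponential growth at rate −λ₁ ≈ 2.578).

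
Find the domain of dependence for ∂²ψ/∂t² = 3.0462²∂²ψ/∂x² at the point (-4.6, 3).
Domain of dependence: [-13.7386, 4.5386]. Signals travel at speed 3.0462, so data within |x - -4.6| ≤ 3.0462·3 = 9.1386 can reach the point.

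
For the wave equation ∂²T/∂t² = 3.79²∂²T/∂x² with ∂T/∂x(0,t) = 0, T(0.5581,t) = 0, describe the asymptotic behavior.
T oscillates (no decay). Energy is conserved; the solution oscillates indefinitely as standing waves.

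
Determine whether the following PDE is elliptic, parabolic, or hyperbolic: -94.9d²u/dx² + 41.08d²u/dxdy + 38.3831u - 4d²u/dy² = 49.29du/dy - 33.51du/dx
Rewriting in standard form: -94.9d²u/dx² + 41.08d²u/dxdy - 4d²u/dy² + 33.51du/dx - 49.29du/dy + 38.3831u = 0. Coefficients: A = -94.9, B = 41.08, C = -4. B² - 4AC = 169.1664, which is positive, so the equation is hyperbolic.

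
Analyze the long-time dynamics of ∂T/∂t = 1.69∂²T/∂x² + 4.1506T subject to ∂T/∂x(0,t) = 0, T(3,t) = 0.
Long-time behavior: T grows unboundedly. Reaction dominates diffusion (r=4.1506 > κπ²/(4L²)≈0.46); solution grows exponentially.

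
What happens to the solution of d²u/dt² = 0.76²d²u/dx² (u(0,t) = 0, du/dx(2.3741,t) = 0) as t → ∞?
u oscillates (no decay). Energy is conserved; the solution oscillates indefinitely as standing waves.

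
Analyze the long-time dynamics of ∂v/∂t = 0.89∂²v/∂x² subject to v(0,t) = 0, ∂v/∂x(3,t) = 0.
Long-time behavior: v → 0. Heat escapes through the Dirichlet boundary.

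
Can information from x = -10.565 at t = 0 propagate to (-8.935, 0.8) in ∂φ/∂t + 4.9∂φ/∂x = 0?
No. Only data at x = -12.855 affects (-8.935, 0.8). Advection has one-way propagation along characteristics.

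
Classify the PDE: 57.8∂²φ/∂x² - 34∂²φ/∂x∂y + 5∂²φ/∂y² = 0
A = 57.8, B = -34, C = 5. Discriminant B² - 4AC = 0. Since 0 = 0, parabolic.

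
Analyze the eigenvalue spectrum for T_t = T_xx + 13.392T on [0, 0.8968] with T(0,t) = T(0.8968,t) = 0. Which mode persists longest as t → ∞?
Eigenvalues: λₙ = n²π²/0.8968² - 13.392.
First three modes:
  n=1: λ₁ = π²/0.8968² - 13.392 ≈ -1.12
  n=2: λ₂ = 4π²/0.8968² - 13.392 ≈ 35.695
  n=3: λ₃ = 9π²/0.8968² - 13.392 ≈ 97.054
Since π²/0.8968² ≈ 12.272 < 13.392, λ₁ < 0.
The n=1 mode grows fastest (−λₙ is largest for n=1) → dominates.
Asymptotic: T ~ c₁ sin(πx/0.8968) e^{1.12t} (exponential growth at rate −λ₁ ≈ 1.12).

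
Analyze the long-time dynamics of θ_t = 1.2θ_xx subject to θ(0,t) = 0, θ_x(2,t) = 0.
Long-time behavior: θ → 0. Heat escapes through the Dirichlet boundary.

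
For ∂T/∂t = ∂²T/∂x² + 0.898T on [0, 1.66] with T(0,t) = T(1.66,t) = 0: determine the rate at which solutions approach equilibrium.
Eigenvalues: λₙ = n²π²/1.66² - 0.898.
First three modes:
  n=1: λ₁ = π²/1.66² - 0.898 ≈ 2.684
  n=2: λ₂ = 4π²/1.66² - 0.898 ≈ 13.429
  n=3: λ₃ = 9π²/1.66² - 0.898 ≈ 31.337
Since π²/1.66² ≈ 3.582 > 0.898, all λₙ > 0.
The n=1 mode decays slowest → dominates as t → ∞.
Asymptotic: T ~ c₁ sin(πx/1.66) e^{-λ₁t} with decay rate λ₁ ≈ 2.684.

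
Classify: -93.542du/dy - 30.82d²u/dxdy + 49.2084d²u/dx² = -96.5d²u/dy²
Rewriting in standard form: 49.2084d²u/dx² - 30.82d²u/dxdy + 96.5d²u/dy² - 93.542du/dy = 0. Elliptic (discriminant = -18044.57).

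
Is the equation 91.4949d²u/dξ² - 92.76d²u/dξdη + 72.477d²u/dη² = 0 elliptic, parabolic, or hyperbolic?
Computing B² - 4AC with A = 91.4949, B = -92.76, C = 72.477: discriminant = -17920.6858692 (negative). Answer: elliptic.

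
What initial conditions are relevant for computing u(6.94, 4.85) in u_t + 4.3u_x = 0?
A single point: x = -13.915. The characteristic through (6.94, 4.85) is x - 4.3t = const, so x = 6.94 - 4.3·4.85 = -13.915.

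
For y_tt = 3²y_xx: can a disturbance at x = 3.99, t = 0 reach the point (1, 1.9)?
Yes. The domain of dependence is [-4.7, 6.7], and 3.99 ∈ [-4.7, 6.7].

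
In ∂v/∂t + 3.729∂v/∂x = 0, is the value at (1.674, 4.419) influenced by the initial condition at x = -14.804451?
Yes. The characteristic through (1.674, 4.419) passes through x = -14.804451.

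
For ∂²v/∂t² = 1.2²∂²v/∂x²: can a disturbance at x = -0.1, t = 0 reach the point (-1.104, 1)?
Yes. The domain of dependence is [-2.304, 0.096], and -0.1 ∈ [-2.304, 0.096].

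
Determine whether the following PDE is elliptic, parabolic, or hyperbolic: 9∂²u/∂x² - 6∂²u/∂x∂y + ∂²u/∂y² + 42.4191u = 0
Coefficients: A = 9, B = -6, C = 1. B² - 4AC = 0, which is zero, so the equation is parabolic.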